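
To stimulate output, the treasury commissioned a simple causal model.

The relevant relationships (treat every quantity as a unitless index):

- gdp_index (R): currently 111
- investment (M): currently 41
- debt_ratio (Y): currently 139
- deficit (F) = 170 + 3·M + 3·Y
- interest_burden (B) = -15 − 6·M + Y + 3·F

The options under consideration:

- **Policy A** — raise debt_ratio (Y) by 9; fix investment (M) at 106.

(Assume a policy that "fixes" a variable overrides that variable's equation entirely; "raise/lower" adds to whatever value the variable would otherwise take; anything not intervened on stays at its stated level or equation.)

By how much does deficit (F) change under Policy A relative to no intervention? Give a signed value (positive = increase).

222

Baseline:
  M = 41
  Y = 139
  F = 170 + 3·41 + 3·139 = 710
Policy A (Y + 9, M := 106):
  M = 106
  Y = 139 + 9 = 148
  F = 170 + 3·106 + 3·148 = 932
Change in F: 932 − 710 = 222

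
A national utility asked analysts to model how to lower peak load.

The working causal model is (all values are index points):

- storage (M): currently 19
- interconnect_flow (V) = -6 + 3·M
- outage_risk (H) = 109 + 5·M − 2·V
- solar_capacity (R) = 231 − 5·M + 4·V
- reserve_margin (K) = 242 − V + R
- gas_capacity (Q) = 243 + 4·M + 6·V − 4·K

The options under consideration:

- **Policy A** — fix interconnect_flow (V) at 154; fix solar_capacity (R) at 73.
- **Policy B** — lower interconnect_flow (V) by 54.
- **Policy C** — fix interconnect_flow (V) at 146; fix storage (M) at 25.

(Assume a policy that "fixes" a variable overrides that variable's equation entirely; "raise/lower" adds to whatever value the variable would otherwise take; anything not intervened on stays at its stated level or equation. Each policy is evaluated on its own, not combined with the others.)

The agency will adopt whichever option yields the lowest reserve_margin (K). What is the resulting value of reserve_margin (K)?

Policy A (V := 154, R := 73):
  M = 19
  V = 154
  R = 73
  K = 242 − 154 + 73 = 161
Policy B (V − 54):
  M = 19
  V = -6 + 3·19 (−54 from intervention) = -3
  R = 231 − 5·19 + 4·(-3) = 124
  K = 242 − (-3) + 124 = 369
Policy C (V := 146, M := 25):
  M = 25
  V = 146
  R = 231 − 5·25 + 4·146 = 690
  K = 242 − 146 + 690 = 786
Comparing — Policy A: K=161, Policy B: K=369, Policy C: K=786. Lowest is 161 (Policy A).

161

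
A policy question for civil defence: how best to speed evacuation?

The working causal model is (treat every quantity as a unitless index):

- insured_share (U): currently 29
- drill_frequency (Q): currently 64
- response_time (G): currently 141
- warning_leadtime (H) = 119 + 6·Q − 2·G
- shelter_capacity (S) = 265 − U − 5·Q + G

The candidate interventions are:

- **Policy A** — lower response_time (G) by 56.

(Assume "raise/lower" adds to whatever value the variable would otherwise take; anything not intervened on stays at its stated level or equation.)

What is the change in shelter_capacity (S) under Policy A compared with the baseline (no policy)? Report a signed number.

Baseline:
  U = 29
  Q = 64
  G = 141
  S = 265 − 29 − 5·64 + 141 = 57
Policy A (G − 56):
  U = 29
  Q = 64
  G = 141 − 56 = 85
  S = 265 − 29 − 5·64 + 85 = 1
Change in S: 1 − 57 = -56

-56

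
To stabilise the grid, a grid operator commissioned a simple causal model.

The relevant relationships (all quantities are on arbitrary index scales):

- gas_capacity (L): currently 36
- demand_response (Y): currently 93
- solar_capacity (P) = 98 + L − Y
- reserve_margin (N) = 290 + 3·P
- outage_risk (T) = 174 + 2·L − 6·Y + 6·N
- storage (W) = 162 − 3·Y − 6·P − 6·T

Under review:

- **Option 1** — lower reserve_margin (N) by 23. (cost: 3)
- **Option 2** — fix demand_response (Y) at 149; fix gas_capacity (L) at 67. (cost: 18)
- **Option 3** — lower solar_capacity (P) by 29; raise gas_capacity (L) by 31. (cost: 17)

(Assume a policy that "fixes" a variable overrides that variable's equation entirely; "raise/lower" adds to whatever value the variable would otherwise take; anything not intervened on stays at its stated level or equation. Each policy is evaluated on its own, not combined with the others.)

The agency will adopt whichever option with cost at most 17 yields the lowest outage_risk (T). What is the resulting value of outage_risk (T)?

Option 1 (N − 23):
  L = 36
  Y = 93
  P = 98 + 36 − 93 = 41
  N = 290 + 3·41 (−23 from intervention) = 390
  T = 174 + 2·36 − 6·93 + 6·390 = 2028
Option 3 (P − 29, L + 31):
  L = 36 + 31 = 67
  Y = 93
  P = 98 + 67 − 93 (−29 from intervention) = 43
  N = 290 + 3·43 = 419
  T = 174 + 2·67 − 6·93 + 6·419 = 2264
Comparing — Option 1: T=2028, Option 3: T=2264. Lowest is 2028 (Option 1).

2028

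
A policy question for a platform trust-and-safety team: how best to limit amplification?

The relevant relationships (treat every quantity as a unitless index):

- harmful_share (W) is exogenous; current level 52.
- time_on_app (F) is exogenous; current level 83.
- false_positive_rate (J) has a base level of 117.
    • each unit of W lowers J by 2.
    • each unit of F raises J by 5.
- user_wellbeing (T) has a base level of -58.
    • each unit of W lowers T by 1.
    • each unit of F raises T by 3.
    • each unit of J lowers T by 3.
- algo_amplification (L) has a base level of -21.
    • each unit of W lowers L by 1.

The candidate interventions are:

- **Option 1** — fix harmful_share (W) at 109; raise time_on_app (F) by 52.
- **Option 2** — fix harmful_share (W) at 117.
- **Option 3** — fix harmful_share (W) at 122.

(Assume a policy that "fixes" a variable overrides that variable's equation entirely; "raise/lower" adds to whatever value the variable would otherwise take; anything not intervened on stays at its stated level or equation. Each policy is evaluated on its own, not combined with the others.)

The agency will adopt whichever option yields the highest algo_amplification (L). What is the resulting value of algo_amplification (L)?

-130

Option 1 (W := 109, F + 52):
  W = 109
  L = -21 − 109 = -130
Option 2 (W := 117):
  W = 117
  L = -21 − 117 = -138
Option 3 (W := 122):
  W = 122
  L = -21 − 122 = -143
Comparing — Option 1: L=-130, Option 2: L=-138, Option 3: L=-143. Highest is -130 (Option 1).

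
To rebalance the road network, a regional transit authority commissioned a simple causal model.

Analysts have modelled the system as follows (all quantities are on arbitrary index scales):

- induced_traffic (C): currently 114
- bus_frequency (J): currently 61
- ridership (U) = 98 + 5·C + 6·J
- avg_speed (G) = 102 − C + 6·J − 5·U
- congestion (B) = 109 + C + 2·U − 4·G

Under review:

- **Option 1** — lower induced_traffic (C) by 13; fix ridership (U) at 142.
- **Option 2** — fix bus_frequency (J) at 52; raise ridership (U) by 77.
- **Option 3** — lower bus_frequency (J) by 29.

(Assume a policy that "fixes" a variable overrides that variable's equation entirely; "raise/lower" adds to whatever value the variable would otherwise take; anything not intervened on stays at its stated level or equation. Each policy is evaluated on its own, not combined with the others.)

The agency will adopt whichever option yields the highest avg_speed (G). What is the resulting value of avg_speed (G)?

-343

Option 1 (C − 13, U := 142):
  C = 114 − 13 = 101
  J = 61
  U = 142
  G = 102 − 101 + 6·61 − 5·142 = -343
Option 2 (J := 52, U + 77):
  C = 114
  J = 52
  U = 98 + 5·114 + 6·52 (+77 from intervention) = 1057
  G = 102 − 114 + 6·52 − 5·1057 = -4985
Option 3 (J − 29):
  C = 114
  J = 61 − 29 = 32
  U = 98 + 5·114 + 6·32 = 860
  G = 102 − 114 + 6·32 − 5·860 = -4120
Comparing — Option 1: G=-343, Option 2: G=-4985, Option 3: G=-4120. Highest is -343 (Option 1).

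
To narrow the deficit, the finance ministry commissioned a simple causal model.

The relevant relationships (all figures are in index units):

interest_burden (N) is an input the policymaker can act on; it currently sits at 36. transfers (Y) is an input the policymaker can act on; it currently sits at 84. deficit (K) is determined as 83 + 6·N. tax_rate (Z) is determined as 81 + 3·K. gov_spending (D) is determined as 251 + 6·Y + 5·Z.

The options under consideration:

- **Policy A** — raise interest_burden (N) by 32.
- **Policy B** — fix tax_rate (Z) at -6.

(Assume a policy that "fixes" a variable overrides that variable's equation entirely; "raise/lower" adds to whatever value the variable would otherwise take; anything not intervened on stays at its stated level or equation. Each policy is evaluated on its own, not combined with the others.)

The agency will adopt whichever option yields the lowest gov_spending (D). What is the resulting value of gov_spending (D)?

Policy A (N + 32):
  N = 36 + 32 = 68
  Y = 84
  K = 83 + 6·68 = 491
  Z = 81 + 3·491 = 1554
  D = 251 + 6·84 + 5·1554 = 8525
Policy B (Z := -6):
  N = 36
  Y = 84
  K = 83 + 6·36 = 299
  Z = -6
  D = 251 + 6·84 + 5·(-6) = 725
Comparing — Policy A: D=8525, Policy B: D=725. Lowest is 725 (Policy B).

725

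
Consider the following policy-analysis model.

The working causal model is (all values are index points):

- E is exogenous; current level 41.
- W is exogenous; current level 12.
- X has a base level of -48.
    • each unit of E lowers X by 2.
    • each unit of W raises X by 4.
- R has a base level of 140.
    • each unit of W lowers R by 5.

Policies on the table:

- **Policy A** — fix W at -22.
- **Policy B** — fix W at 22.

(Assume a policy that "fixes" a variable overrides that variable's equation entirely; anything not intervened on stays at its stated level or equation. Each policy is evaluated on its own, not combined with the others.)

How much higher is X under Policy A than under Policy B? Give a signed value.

-176

Policy A (W := -22):
  E = 41
  W = -22
  X = -48 − 2·41 + 4·(-22) = -218
Policy B (W := 22):
  E = 41
  W = 22
  X = -48 − 2·41 + 4·22 = -42
X: -218 − (-42) = -176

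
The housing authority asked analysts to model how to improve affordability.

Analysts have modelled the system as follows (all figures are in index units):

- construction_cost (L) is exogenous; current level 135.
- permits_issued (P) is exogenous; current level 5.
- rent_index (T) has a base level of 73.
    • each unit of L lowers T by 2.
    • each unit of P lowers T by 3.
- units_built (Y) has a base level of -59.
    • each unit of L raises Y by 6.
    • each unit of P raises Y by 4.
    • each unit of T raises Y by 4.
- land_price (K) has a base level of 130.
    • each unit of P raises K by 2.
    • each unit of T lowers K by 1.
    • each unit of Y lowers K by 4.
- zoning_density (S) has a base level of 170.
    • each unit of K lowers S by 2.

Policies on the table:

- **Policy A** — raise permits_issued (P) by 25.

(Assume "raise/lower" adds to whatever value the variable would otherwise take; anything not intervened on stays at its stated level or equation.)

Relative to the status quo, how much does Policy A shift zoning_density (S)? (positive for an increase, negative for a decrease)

-1850

Baseline:
  L = 135
  P = 5
  T = 73 − 2·135 − 3·5 = -212
  Y = -59 + 6·135 + 4·5 + 4·(-212) = -77
  K = 130 + 2·5 − (-212) − 4·(-77) = 660
  S = 170 − 2·660 = -1150
Policy A (P + 25):
  L = 135
  P = 5 + 25 = 30
  T = 73 − 2·135 − 3·30 = -287
  Y = -59 + 6·135 + 4·30 + 4·(-287) = -277
  K = 130 + 2·30 − (-287) − 4·(-277) = 1585
  S = 170 − 2·1585 = -3000
Change in S: -3000 − (-1150) = -1850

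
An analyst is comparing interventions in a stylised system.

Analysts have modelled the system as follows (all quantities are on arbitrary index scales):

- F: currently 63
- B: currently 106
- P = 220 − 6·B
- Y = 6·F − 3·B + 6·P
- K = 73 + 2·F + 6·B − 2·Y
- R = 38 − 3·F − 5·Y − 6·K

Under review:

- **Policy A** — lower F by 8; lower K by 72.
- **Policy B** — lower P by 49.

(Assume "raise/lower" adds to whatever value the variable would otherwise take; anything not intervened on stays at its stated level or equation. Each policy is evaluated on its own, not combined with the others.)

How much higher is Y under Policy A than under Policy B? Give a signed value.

246

Policy A (F − 8, K − 72):
  F = 63 − 8 = 55
  B = 106
  P = 220 − 6·106 = -416
  Y = 0 + 6·55 − 3·106 + 6·(-416) = -2484
Policy B (P − 49):
  F = 63
  B = 106
  P = 220 − 6·106 (−49 from intervention) = -465
  Y = 0 + 6·63 − 3·106 + 6·(-465) = -2730
Y: -2484 − (-2730) = 246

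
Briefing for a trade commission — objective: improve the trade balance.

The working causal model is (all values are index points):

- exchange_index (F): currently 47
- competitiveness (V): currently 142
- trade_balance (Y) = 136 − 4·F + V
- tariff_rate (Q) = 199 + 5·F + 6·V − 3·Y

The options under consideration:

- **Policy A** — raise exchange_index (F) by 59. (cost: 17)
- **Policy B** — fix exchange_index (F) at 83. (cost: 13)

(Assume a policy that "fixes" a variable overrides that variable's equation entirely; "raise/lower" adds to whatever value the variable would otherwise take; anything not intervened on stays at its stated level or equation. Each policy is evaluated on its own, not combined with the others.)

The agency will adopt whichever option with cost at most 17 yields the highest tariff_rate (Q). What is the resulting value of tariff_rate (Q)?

2019

Policy A (F + 59):
  F = 47 + 59 = 106
  V = 142
  Y = 136 − 4·106 + 142 = -146
  Q = 199 + 5·106 + 6·142 − 3·(-146) = 2019
Policy B (F := 83):
  F = 83
  V = 142
  Y = 136 − 4·83 + 142 = -54
  Q = 199 + 5·83 + 6·142 − 3·(-54) = 1628
Comparing — Policy A: Q=2019, Policy B: Q=1628. Highest is 2019 (Policy A).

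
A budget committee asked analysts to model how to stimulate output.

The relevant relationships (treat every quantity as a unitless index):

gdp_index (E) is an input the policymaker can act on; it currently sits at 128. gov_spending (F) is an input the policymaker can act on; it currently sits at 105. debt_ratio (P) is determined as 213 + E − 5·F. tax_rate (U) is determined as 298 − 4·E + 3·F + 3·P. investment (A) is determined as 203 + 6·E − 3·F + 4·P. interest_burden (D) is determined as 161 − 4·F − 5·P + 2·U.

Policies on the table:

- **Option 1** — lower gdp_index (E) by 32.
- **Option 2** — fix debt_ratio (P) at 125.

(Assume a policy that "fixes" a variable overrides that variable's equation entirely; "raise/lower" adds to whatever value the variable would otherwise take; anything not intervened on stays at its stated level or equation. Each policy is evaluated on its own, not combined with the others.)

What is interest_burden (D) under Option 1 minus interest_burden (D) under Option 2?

-85

Option 1 (E − 32):
  E = 128 − 32 = 96
  F = 105
  P = 213 + 96 − 5·105 = -216
  U = 298 − 4·96 + 3·105 + 3·(-216) = -419
  D = 161 − 4·105 − 5·(-216) + 2·(-419) = -17
Option 2 (P := 125):
  E = 128
  F = 105
  P = 125
  U = 298 − 4·128 + 3·105 + 3·125 = 476
  D = 161 − 4·105 − 5·125 + 2·476 = 68
D: -17 − 68 = -85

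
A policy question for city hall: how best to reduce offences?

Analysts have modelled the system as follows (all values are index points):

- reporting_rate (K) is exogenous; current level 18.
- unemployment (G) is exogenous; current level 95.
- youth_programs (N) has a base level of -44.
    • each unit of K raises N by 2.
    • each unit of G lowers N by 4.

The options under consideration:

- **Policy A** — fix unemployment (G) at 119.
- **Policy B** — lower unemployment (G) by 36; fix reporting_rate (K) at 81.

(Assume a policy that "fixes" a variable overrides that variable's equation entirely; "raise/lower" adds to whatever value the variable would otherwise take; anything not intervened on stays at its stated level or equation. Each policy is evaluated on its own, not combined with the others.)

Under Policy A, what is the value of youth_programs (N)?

Policy A (G := 119):
  K = 18
  G = 119
  N = -44 + 2·18 − 4·119 = -484

-484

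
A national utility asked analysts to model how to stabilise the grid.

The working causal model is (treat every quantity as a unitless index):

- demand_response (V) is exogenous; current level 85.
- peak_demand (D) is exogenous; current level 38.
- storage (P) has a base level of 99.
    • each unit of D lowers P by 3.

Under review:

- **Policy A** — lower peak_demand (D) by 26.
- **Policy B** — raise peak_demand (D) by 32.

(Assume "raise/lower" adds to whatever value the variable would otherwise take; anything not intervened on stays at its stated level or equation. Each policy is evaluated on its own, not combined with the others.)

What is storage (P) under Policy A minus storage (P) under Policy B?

174

Policy A (D − 26):
  D = 38 − 26 = 12
  P = 99 − 3·12 = 63
Policy B (D + 32):
  D = 38 + 32 = 70
  P = 99 − 3·70 = -111
P: 63 − (-111) = 174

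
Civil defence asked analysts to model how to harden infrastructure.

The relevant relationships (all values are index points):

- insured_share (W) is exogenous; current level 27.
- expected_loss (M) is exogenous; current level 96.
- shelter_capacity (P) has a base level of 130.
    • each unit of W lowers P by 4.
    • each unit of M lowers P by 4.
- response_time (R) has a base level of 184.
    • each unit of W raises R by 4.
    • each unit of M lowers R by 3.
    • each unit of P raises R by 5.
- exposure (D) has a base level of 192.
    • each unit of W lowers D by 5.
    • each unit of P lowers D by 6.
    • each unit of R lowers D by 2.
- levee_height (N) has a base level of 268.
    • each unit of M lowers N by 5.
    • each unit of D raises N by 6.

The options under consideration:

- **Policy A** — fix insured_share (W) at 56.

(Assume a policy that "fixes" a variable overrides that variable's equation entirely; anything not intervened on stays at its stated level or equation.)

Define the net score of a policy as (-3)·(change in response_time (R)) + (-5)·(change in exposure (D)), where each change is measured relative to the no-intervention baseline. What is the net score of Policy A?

-6003

Baseline:
  W = 27
  M = 96
  P = 130 − 4·27 − 4·96 = -362
  R = 184 + 4·27 − 3·96 + 5·(-362) = -1806
  D = 192 − 5·27 − 6·(-362) − 2·(-1806) = 5841
Policy A (W := 56):
  W = 56
  M = 96
  P = 130 − 4·56 − 4·96 = -478
  R = 184 + 4·56 − 3·96 + 5·(-478) = -2270
  D = 192 − 5·56 − 6·(-478) − 2·(-2270) = 7320
ΔR = -2270 − (-1806) = -464; ΔD = 7320 − 5841 = 1479
Score = (-3)·(-464) + (-5)·1479 = -6003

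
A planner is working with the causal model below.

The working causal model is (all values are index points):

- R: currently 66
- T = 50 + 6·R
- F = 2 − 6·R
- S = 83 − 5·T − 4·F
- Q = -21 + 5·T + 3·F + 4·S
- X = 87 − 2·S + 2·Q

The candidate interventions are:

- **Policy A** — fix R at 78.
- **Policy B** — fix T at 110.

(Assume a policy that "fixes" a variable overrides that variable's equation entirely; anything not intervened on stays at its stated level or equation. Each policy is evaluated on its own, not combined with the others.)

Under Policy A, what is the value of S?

Policy A (R := 78):
  R = 78
  T = 50 + 6·78 = 518
  F = 2 − 6·78 = -466
  S = 83 − 5·518 − 4·(-466) = -643

-643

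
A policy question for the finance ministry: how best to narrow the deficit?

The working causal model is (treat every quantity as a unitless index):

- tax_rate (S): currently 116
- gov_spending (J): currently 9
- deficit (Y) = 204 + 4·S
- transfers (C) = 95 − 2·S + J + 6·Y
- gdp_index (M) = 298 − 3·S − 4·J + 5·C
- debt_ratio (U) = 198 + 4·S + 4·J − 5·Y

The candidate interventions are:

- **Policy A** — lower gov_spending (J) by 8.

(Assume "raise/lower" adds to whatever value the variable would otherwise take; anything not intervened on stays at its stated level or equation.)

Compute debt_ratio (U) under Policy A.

-2674

Policy A (J − 8):
  S = 116
  J = 9 − 8 = 1
  Y = 204 + 4·116 = 668
  U = 198 + 4·116 + 4·1 − 5·668 = -2674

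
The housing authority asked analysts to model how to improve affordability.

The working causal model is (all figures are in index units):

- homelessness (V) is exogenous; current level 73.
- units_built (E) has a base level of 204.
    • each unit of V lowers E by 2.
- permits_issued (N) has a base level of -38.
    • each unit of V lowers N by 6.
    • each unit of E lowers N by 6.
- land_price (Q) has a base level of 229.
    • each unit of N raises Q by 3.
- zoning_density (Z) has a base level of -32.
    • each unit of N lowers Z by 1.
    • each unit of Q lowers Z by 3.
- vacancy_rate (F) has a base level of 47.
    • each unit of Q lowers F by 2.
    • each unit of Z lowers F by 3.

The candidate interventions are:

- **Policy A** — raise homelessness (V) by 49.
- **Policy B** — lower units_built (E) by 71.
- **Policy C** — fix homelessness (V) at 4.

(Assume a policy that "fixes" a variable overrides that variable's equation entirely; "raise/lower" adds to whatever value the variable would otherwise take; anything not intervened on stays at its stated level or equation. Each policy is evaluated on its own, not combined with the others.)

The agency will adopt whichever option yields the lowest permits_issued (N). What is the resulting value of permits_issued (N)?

-1238

Policy A (V + 49):
  V = 73 + 49 = 122
  E = 204 − 2·122 = -40
  N = -38 − 6·122 − 6·(-40) = -530
Policy B (E − 71):
  V = 73
  E = 204 − 2·73 (−71 from intervention) = -13
  N = -38 − 6·73 − 6·(-13) = -398
Policy C (V := 4):
  V = 4
  E = 204 − 2·4 = 196
  N = -38 − 6·4 − 6·196 = -1238
Comparing — Policy A: N=-530, Policy B: N=-398, Policy C: N=-1238. Lowest is -1238 (Policy C).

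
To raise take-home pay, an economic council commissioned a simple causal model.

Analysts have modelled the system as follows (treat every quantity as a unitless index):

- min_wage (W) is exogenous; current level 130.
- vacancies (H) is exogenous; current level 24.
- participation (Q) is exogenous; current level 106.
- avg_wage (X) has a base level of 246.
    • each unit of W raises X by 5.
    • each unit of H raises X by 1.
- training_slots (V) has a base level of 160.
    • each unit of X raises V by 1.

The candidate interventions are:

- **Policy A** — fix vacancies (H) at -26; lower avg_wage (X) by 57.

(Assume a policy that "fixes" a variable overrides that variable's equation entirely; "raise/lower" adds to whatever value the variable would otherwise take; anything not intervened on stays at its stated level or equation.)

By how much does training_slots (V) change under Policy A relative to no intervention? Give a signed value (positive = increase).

Baseline:
  W = 130
  H = 24
  X = 246 + 5·130 + 24 = 920
  V = 160 + 920 = 1080
Policy A (H := -26, X − 57):
  W = 130
  H = -26
  X = 246 + 5·130 + (-26) (−57 from intervention) = 813
  V = 160 + 813 = 973
Change in V: 973 − 1080 = -107

-107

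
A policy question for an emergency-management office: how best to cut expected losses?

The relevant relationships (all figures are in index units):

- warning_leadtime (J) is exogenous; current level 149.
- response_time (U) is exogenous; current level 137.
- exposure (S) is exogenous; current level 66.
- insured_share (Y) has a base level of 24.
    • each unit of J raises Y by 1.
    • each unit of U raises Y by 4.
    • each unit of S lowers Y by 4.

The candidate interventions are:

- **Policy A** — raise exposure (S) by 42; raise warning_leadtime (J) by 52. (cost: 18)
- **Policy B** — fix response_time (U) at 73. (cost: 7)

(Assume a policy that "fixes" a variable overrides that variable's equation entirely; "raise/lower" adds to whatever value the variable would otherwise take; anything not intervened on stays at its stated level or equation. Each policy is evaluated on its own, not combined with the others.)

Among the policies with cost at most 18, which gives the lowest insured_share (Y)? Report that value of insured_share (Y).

201

Policy A (S + 42, J + 52):
  J = 149 + 52 = 201
  U = 137
  S = 66 + 42 = 108
  Y = 24 + 201 + 4·137 − 4·108 = 341
Policy B (U := 73):
  J = 149
  U = 73
  S = 66
  Y = 24 + 149 + 4·73 − 4·66 = 201
Comparing — Policy A: Y=341, Policy B: Y=201. Lowest is 201 (Policy B).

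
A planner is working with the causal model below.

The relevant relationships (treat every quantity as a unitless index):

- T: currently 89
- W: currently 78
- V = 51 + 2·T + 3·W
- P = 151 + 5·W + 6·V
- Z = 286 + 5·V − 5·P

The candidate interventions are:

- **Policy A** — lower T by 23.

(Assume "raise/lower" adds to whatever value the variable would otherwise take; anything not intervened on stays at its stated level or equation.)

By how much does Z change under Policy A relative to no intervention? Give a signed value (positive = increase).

1150

Baseline:
  T = 89
  W = 78
  V = 51 + 2·89 + 3·78 = 463
  P = 151 + 5·78 + 6·463 = 3319
  Z = 286 + 5·463 − 5·3319 = -13994
Policy A (T − 23):
  T = 89 − 23 = 66
  W = 78
  V = 51 + 2·66 + 3·78 = 417
  P = 151 + 5·78 + 6·417 = 3043
  Z = 286 + 5·417 − 5·3043 = -12844
Change in Z: -12844 − (-13994) = 1150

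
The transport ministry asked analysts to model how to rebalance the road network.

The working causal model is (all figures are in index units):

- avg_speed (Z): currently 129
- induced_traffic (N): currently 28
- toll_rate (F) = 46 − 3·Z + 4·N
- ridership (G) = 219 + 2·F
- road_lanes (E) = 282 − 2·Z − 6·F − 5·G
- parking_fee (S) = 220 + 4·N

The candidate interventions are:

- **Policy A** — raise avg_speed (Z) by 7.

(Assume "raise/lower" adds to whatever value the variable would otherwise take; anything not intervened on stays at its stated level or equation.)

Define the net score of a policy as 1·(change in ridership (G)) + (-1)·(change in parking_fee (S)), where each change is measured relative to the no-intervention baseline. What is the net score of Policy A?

Baseline:
  Z = 129
  N = 28
  F = 46 − 3·129 + 4·28 = -229
  G = 219 + 2·(-229) = -239
  S = 220 + 4·28 = 332
Policy A (Z + 7):
  Z = 129 + 7 = 136
  N = 28
  F = 46 − 3·136 + 4·28 = -250
  G = 219 + 2·(-250) = -281
  S = 220 + 4·28 = 332
ΔG = -281 − (-239) = -42; ΔS = 332 − 332 = 0
Score = 1·(-42) + (-1)·0 = -42

-42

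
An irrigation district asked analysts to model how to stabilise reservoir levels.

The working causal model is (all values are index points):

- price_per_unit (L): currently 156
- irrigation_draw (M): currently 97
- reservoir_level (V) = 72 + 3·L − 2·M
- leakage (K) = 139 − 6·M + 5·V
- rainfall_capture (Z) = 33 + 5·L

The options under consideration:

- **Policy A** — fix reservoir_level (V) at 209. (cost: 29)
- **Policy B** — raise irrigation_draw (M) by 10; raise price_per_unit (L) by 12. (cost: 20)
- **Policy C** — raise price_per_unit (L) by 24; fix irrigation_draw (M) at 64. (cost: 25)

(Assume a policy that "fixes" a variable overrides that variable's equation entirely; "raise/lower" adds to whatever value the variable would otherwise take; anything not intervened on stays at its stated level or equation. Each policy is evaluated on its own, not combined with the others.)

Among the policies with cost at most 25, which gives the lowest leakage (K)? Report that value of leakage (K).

1307

Policy B (M + 10, L + 12):
  L = 156 + 12 = 168
  M = 97 + 10 = 107
  V = 72 + 3·168 − 2·107 = 362
  K = 139 − 6·107 + 5·362 = 1307
Policy C (L + 24, M := 64):
  L = 156 + 24 = 180
  M = 64
  V = 72 + 3·180 − 2·64 = 484
  K = 139 − 6·64 + 5·484 = 2175
Comparing — Policy B: K=1307, Policy C: K=2175. Lowest is 1307 (Policy B).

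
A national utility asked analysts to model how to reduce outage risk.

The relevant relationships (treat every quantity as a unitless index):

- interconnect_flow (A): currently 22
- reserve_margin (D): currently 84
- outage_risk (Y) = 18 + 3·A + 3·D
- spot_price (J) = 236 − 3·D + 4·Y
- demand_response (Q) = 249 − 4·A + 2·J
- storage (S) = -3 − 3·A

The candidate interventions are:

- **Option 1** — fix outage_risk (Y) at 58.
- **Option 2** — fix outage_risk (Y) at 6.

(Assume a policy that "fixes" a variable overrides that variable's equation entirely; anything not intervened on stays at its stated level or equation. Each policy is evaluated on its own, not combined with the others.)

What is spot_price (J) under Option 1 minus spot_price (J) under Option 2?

Option 1 (Y := 58):
  A = 22
  D = 84
  Y = 58
  J = 236 − 3·84 + 4·58 = 216
Option 2 (Y := 6):
  A = 22
  D = 84
  Y = 6
  J = 236 − 3·84 + 4·6 = 8
J: 216 − 8 = 208

208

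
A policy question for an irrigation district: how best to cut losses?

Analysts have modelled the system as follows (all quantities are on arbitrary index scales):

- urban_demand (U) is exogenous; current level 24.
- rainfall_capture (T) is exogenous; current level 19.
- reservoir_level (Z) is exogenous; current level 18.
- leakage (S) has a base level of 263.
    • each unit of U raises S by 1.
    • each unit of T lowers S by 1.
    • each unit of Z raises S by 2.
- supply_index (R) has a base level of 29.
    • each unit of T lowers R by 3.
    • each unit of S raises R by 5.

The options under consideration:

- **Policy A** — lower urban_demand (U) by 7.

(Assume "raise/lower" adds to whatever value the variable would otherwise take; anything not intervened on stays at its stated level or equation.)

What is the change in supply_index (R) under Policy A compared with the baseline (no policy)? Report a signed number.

Baseline:
  U = 24
  T = 19
  Z = 18
  S = 263 + 24 − 19 + 2·18 = 304
  R = 29 − 3·19 + 5·304 = 1492
Policy A (U − 7):
  U = 24 − 7 = 17
  T = 19
  Z = 18
  S = 263 + 17 − 19 + 2·18 = 297
  R = 29 − 3·19 + 5·297 = 1457
Change in R: 1457 − 1492 = -35

-35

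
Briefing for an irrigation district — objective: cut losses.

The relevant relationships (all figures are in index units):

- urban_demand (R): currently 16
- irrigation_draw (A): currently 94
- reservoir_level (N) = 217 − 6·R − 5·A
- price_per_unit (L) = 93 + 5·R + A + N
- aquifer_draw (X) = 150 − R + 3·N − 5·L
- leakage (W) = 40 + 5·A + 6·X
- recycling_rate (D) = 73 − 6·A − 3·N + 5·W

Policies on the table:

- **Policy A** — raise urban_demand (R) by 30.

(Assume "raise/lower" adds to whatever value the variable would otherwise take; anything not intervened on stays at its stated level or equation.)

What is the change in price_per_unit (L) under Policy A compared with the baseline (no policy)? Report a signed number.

Baseline:
  R = 16
  A = 94
  N = 217 − 6·16 − 5·94 = -349
  L = 93 + 5·16 + 94 + (-349) = -82
Policy A (R + 30):
  R = 16 + 30 = 46
  A = 94
  N = 217 − 6·46 − 5·94 = -529
  L = 93 + 5·46 + 94 + (-529) = -112
Change in L: -112 − (-82) = -30

-30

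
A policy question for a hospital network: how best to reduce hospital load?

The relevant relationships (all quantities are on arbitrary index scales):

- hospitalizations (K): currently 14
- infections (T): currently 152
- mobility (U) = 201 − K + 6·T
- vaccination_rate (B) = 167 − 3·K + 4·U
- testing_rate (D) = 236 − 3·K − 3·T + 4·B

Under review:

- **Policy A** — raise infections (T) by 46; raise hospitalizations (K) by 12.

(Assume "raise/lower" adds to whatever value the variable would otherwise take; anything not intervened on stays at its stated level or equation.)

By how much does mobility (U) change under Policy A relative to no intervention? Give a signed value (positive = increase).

Baseline:
  K = 14
  T = 152
  U = 201 − 14 + 6·152 = 1099
Policy A (T + 46, K + 12):
  K = 14 + 12 = 26
  T = 152 + 46 = 198
  U = 201 − 26 + 6·198 = 1363
Change in U: 1363 − 1099 = 264

264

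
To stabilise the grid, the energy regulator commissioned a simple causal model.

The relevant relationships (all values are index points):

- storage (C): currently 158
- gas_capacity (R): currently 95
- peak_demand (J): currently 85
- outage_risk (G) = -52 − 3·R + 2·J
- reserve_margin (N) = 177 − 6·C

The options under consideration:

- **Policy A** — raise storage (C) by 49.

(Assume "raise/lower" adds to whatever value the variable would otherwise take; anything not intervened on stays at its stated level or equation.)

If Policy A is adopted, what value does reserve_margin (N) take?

Policy A (C + 49):
  C = 158 + 49 = 207
  N = 177 − 6·207 = -1065

-1065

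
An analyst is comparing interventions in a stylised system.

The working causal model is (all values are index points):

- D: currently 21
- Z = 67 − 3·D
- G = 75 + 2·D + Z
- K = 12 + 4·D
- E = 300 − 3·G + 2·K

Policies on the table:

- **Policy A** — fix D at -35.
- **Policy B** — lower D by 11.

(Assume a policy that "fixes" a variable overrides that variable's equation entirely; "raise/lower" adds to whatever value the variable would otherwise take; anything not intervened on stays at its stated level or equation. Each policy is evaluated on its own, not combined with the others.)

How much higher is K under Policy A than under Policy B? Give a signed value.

-180

Policy A (D := -35):
  D = -35
  K = 12 + 4·(-35) = -128
Policy B (D − 11):
  D = 21 − 11 = 10
  K = 12 + 4·10 = 52
K: -128 − 52 = -180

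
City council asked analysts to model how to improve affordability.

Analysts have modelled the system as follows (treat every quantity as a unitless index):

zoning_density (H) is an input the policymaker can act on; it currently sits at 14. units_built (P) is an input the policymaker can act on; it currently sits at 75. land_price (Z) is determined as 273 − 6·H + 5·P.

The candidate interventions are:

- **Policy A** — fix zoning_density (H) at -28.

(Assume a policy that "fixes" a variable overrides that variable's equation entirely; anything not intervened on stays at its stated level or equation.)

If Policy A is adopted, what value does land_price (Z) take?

816

Policy A (H := -28):
  H = -28
  P = 75
  Z = 273 − 6·(-28) + 5·75 = 816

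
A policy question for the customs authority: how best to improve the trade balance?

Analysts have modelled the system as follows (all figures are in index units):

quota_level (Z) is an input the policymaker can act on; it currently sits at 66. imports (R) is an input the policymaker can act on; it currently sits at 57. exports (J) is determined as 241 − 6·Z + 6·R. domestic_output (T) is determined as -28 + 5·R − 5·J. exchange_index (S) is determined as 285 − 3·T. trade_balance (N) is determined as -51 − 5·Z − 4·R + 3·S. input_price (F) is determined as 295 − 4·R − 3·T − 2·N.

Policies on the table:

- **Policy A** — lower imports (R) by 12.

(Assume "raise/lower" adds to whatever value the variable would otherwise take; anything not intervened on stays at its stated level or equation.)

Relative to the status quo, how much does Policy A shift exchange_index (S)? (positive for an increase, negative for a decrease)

-900

Baseline:
  Z = 66
  R = 57
  J = 241 − 6·66 + 6·57 = 187
  T = -28 + 5·57 − 5·187 = -678
  S = 285 − 3·(-678) = 2319
Policy A (R − 12):
  Z = 66
  R = 57 − 12 = 45
  J = 241 − 6·66 + 6·45 = 115
  T = -28 + 5·45 − 5·115 = -378
  S = 285 − 3·(-378) = 1419
Change in S: 1419 − 2319 = -900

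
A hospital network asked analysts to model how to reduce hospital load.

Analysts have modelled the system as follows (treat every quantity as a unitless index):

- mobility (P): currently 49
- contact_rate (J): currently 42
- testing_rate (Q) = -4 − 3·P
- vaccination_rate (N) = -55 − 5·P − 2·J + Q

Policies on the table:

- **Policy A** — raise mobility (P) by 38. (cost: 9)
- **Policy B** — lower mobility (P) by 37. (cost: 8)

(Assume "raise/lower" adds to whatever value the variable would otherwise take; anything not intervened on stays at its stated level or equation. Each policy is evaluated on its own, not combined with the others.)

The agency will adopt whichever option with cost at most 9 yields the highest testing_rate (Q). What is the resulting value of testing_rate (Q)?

-40

Policy A (P + 38):
  P = 49 + 38 = 87
  Q = -4 − 3·87 = -265
Policy B (P − 37):
  P = 49 − 37 = 12
  Q = -4 − 3·12 = -40
Comparing — Policy A: Q=-265, Policy B: Q=-40. Highest is -40 (Policy B).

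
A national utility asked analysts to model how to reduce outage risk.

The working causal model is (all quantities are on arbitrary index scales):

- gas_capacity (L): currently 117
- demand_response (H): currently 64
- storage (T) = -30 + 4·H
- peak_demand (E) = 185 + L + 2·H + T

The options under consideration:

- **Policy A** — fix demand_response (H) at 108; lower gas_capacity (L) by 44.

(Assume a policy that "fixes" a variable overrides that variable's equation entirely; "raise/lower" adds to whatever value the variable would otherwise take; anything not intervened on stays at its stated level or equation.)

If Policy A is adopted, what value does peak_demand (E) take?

Policy A (H := 108, L − 44):
  L = 117 − 44 = 73
  H = 108
  T = -30 + 4·108 = 402
  E = 185 + 73 + 2·108 + 402 = 876

876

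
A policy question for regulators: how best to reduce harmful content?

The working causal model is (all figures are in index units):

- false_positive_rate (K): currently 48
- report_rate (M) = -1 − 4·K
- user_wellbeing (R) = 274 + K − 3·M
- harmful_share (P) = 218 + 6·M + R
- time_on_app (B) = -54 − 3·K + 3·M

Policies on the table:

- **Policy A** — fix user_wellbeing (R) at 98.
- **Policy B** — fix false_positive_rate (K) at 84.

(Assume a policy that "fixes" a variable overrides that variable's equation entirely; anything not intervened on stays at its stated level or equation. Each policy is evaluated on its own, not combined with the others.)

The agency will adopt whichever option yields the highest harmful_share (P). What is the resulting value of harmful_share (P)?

-435

Policy A (R := 98):
  K = 48
  M = -1 − 4·48 = -193
  R = 98
  P = 218 + 6·(-193) + 98 = -842
Policy B (K := 84):
  K = 84
  M = -1 − 4·84 = -337
  R = 274 + 84 − 3·(-337) = 1369
  P = 218 + 6·(-337) + 1369 = -435
Comparing — Policy A: P=-842, Policy B: P=-435. Highest is -435 (Policy B).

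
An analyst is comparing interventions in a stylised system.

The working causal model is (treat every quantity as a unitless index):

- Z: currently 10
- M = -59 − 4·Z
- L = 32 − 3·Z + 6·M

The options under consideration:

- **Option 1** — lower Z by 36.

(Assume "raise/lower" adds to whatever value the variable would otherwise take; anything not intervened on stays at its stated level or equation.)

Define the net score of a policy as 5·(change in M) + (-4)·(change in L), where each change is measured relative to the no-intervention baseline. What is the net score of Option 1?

-3168

Baseline:
  Z = 10
  M = -59 − 4·10 = -99
  L = 32 − 3·10 + 6·(-99) = -592
Option 1 (Z − 36):
  Z = 10 − 36 = -26
  M = -59 − 4·(-26) = 45
  L = 32 − 3·(-26) + 6·45 = 380
ΔM = 45 − (-99) = 144; ΔL = 380 − (-592) = 972
Score = 5·144 + (-4)·972 = -3168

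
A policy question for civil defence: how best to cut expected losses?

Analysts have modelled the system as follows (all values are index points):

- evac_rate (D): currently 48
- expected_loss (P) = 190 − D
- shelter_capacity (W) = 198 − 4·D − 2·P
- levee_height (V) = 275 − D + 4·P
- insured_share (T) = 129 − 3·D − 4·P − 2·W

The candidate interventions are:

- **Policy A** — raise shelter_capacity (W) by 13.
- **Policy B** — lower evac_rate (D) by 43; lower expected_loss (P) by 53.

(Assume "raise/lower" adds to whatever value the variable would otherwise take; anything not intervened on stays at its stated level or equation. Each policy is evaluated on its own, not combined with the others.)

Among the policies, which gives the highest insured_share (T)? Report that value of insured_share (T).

-53

Policy A (W + 13):
  D = 48
  P = 190 − 48 = 142
  W = 198 − 4·48 − 2·142 (+13 from intervention) = -265
  T = 129 − 3·48 − 4·142 − 2·(-265) = -53
Policy B (D − 43, P − 53):
  D = 48 − 43 = 5
  P = 190 − 5 (−53 from intervention) = 132
  W = 198 − 4·5 − 2·132 = -86
  T = 129 − 3·5 − 4·132 − 2·(-86) = -242
Comparing — Policy A: T=-53, Policy B: T=-242. Highest is -53 (Policy A).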